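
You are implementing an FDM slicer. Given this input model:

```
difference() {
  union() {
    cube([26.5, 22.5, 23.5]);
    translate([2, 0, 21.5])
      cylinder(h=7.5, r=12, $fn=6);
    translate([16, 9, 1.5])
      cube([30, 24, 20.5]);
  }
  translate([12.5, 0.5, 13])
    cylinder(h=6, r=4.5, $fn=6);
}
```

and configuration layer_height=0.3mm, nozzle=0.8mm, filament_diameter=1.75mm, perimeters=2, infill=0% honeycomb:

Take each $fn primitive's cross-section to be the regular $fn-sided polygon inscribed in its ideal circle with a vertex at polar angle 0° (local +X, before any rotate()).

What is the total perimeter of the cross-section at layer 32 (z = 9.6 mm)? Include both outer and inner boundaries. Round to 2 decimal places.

158.00 mm

At z = 9.6 mm: the 26.5×22.5 cube contributes its full rectangle (perimeter 98.00 mm); the cylinder at (2, 0) is absent (z outside [21.5, 29]); the cube at (16, 9) is present — its section is the full 30×24 rectangle (perimeter 108.00 mm); Merging all regions: the regions partially overlap (shared area 141.75 mm²), so the edge portions inside another operand are dropped and the merged outline is re-measured after clipping — boundary = 158.00 mm; the cylinder at (12.5, 0.5) is absent (z outside [13, 19]); After the difference (first − rest): none of the subtracted shapes is present at this height, so that combined region is unchanged — boundary = 158.00 mm. Overall, the cross-section is a single solid region. Total boundary length (outer) = 158.00 mm.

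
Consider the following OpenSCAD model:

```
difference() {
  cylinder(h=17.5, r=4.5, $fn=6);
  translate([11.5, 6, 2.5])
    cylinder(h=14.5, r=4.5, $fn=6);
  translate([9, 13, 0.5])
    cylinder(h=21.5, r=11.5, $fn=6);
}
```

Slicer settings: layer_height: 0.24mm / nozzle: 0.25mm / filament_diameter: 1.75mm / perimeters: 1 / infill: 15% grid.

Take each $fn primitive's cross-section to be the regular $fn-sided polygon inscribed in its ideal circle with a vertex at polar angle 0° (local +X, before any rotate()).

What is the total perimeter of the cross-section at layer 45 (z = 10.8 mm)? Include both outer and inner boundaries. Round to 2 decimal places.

At z = 10.8 mm: the r=4.5 cylinder gives a regular 6-gon of circumradius 4.5 (constant along its height) (perimeter = 2·6·4.500·sin(180°/6) = 27.00 mm); the r=4.5 cylinder at (11.5, 6) gives a regular 6-gon of circumradius 4.5 (constant along its height) (perimeter = 2·6·4.500·sin(180°/6) = 27.00 mm); the r=11.5 cylinder at (9, 13) contributes a regular 6-gon of circumradius 11.5 (perimeter = 2·6·11.500·sin(180°/6) = 69.00 mm); Subtracting the remaining from the first: starting from the r=4.5 cylinder, the r=4.5 cylinder at (11.5, 6) misses the remaining region (no effect); the r=11.5 cylinder at (9, 13) misses the remaining region (no effect) — boundary = 27.00 mm. Overall, the cross-section is a single solid region. Total boundary length (outer) = 27.00 mm.

27.00 mm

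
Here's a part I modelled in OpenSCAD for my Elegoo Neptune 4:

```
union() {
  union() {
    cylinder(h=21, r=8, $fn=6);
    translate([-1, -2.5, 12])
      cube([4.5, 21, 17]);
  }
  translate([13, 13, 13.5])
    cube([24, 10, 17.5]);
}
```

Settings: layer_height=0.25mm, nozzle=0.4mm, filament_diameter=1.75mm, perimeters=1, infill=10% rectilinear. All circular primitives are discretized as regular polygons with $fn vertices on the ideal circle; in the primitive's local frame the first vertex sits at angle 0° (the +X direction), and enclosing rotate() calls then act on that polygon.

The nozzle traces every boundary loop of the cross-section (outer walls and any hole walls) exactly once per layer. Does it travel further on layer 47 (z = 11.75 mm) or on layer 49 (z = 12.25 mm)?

layer 49 (z = 12.25 mm)

Layer 47 (z = 11.75): the r=8 cylinder gives a regular 6-gon of circumradius 8 (constant along its height) (perimeter = 2·6·8.000·sin(180°/6) = 48.00 mm); the cube at (-1, -2.5) is absent (z outside [12, 29]); Taking the union: only the r=8 cylinder is present, so the union is just that shape — boundary = 48.00 mm; the cube at (13, 13) does not reach this height (z outside [13.5, 31]); Combining (union): only that combined region is present, so the union is just that shape — boundary = 48.00 mm. So its perimeter = 48.00 mm. Layer 49 (z = 12.25): the r=8 cylinder gives a regular 6-gon of circumradius 8 (constant along its height) (perimeter = 2·6·8.000·sin(180°/6) = 48.00 mm); the cube at (-1, -2.5) (footprint 4.5×21) is included at this height (perimeter 51.00 mm); Taking the union: the regions partially overlap (shared area 42.43 mm²), so the edge portions inside another operand are dropped and the merged outline is re-measured after clipping — boundary = 71.14 mm; the cube at (13, 13) is absent (z outside [13.5, 31]); Combining (union): only that combined region is present, so the union is just that shape — boundary = 71.14 mm. So its perimeter = 71.14 mm. Layer 49 is larger (71.14 vs 48.00 mm).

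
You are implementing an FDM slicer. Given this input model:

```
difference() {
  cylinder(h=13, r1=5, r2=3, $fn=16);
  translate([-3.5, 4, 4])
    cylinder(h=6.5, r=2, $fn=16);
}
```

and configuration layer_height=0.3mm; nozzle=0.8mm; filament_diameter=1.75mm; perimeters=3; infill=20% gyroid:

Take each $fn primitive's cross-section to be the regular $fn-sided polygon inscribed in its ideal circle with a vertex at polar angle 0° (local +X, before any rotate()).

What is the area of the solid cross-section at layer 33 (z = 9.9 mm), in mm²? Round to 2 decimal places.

36.95 mm²

At z = 9.9 mm: the cone (r1=5→r2=3) has section circumradius 3.477 here — a regular 16-gon (area = (16/2)·3.477²·sin(360°/16) = 37.01 mm²); the r=2 cylinder at (-3.5, 4) gives a regular 16-gon of circumradius 2 (constant along its height) (area = (16/2)·2.000²·sin(360°/16) = 12.25 mm²); Subtracting the remaining from the first: starting from the cone (37.01 mm²), the r=2 cylinder at (-3.5, 4) partially overlaps it — only the 0.06 mm² overlap (of its 12.25 mm²) is removed, clipping the outline — area = 36.95 mm². Overall, the cross-section is a single solid region. Net area = 36.95 mm².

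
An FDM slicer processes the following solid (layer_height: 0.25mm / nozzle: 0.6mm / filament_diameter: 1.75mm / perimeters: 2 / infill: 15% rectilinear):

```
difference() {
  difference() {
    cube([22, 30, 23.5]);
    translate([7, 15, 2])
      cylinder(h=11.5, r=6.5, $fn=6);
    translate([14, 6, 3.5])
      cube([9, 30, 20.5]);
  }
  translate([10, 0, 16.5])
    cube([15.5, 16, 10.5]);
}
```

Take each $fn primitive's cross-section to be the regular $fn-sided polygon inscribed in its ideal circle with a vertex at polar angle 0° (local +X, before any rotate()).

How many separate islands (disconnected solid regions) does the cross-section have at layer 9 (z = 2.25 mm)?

At z = 2.25 mm: the 22×30 cube contributes its full rectangle; the r=6.5 cylinder at (7, 15) gives a regular 6-gon of circumradius 6.5 (constant along its height); the cube at (14, 6) is not intersected at this z (z outside [3.5, 24]); After the difference (first − rest): starting from the 22×30 cube, the r=6.5 cylinder at (7, 15) lies wholly inside it (removes its full 109.77 mm² and its 39.00 mm outline becomes a hole wall) — 1 connected region with 1 hole; the cube at (10, 0) is not intersected at this z (z outside [16.5, 27]); Subtracting the remaining from the first: none of the subtracted shapes is present at this height, so the result so far is unchanged — 1 connected region with 1 hole. Overall, the cross-section is one region with 1 hole. Island count = 1.

1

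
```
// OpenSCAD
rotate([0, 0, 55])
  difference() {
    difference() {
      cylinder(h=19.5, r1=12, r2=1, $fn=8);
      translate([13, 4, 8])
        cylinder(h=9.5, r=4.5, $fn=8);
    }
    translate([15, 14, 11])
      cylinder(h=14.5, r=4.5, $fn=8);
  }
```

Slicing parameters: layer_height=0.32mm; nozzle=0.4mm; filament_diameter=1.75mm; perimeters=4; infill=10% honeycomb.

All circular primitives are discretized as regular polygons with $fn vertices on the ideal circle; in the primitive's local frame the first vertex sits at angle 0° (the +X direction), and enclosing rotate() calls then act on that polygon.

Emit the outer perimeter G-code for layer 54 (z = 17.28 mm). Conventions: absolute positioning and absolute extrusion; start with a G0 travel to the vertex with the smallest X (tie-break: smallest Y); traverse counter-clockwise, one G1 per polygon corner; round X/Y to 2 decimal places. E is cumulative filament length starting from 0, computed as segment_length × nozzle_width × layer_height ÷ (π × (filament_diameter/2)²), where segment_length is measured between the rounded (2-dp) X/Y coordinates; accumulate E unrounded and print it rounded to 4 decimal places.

G0 X-2.22 Y-0.39 Z17.28
G1 X-1.29 Y-1.84 E0.0917
G1 X0.39 Y-2.22 E0.1833
G1 X1.84 Y-1.29 E0.2750
G1 X2.22 Y0.39 E0.3667
G1 X1.29 Y1.84 E0.4583
G1 X-0.39 Y2.22 E0.5500
G1 X-1.84 Y1.29 E0.6417
G1 X-2.22 Y-0.39 E0.7333

At z = 17.28 mm: the cone: at t=0.886 of its height the radius interpolates to r₁+(r₂−r₁)t = 2.252, giving a regular 8-gon of that circumradius; the r=4.5 cylinder at (13, 4) gives a regular 8-gon of circumradius 4.5 (constant along its height); Taking the first minus the rest: starting from the cone, the r=4.5 cylinder at (13, 4) misses the remaining region (no effect) — 1 connected region; the cylinder at (15, 14): section is a regular 8-gon, circumradius r=4.5; Taking the first minus the rest: starting from that combined region, the r=4.5 cylinder at (15, 14) misses the remaining region (no effect) — 1 connected region; (whole slice rotated 55° about Z — lengths, areas and connectivity unchanged). The outline is a single polygon with 8 vertices. Extrusion per mm of travel: 0.4 × 0.32 / (π × 0.875²) = 0.053216. Accumulating E over each segment gives final E = 0.7333.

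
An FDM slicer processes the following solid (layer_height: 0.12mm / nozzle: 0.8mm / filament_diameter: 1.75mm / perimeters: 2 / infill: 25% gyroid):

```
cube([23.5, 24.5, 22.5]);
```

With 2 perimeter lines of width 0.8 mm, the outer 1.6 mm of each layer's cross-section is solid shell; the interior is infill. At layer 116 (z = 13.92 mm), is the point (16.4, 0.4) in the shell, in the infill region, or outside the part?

shell

At z = 13.92 mm: the 23.5×24.5 cube contributes its full rectangle. Overall, the cross-section is a single solid region. The nearest boundary edge runs (0.00, 0.00)→(23.50, 0.00); distance from the point to it = 0.40 mm. The point is inside the cross-section, 0.40 mm from the nearest boundary — within the 1.6 mm shell band (2 × 0.8).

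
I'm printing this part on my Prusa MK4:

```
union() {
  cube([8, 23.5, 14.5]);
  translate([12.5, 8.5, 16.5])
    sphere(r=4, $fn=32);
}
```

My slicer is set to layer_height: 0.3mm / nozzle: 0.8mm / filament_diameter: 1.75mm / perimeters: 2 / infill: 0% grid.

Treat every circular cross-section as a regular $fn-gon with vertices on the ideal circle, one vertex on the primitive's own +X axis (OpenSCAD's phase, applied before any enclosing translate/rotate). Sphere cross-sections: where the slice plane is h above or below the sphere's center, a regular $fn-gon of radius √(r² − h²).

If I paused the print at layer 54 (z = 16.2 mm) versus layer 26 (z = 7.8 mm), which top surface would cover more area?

layer 26 (z = 7.8 mm)

Layer 54 (z = 16.2): the cube does not reach this height (z outside [0, 14.5]); the r=4 sphere at (12.5, 8.5) slices to a regular 32-gon of circumradius 3.989 (√(r²−h²) with h=0.3 from center) (area = (32/2)·3.989²·sin(360°/32) = 49.66 mm²); Taking the union: only the r=4 sphere at (12.5, 8.5) is present, so the union is just that shape — area = 49.66 mm². So its area = 49.66 mm². Layer 26 (z = 7.8): the 8×23.5 cube contributes its full rectangle (area 188.00 mm²); the sphere at (12.5, 8.5) is absent (|z−center|=8.700 > r=4); Merging all regions: only the 8×23.5 cube is present, so the union is just that shape — area = 188.00 mm². So its area = 188.00 mm². Layer 26 is larger (188.00 vs 49.66 mm²).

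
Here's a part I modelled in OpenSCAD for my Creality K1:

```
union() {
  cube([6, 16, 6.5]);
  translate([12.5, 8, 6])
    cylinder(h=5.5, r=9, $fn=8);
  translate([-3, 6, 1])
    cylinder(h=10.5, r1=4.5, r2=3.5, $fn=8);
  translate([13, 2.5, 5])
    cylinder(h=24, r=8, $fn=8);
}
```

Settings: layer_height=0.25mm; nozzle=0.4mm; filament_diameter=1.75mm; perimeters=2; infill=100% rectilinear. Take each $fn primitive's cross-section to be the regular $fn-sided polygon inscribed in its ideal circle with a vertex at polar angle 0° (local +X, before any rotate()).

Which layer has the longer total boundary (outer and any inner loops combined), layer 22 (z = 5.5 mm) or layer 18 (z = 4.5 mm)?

Layer 22 (z = 5.5): the cube (footprint 6×16) is included at this height (perimeter 44.00 mm); the cylinder at (12.5, 8) is not intersected at this z (z outside [6, 11.5]); the cone at (-3, 6) (r1=4.5→r2=3.5) has section circumradius 4.071 here — a regular 8-gon (perimeter = 2·8·4.071·sin(180°/8) = 24.93 mm); the r=8 cylinder at (13, 2.5) contributes a regular 8-gon of circumradius 8 (perimeter = 2·8·8.000·sin(180°/8) = 48.98 mm); Merging all regions: the regions partially overlap (shared area 5.19 mm²), so the edge portions inside another operand are dropped and the merged outline is re-measured after clipping — boundary = 97.09 mm. So its perimeter = 97.09 mm. Layer 18 (z = 4.5): the cube (footprint 6×16) is included at this height (perimeter 44.00 mm); the cylinder at (12.5, 8) is absent (z outside [6, 11.5]); the cone at (-3, 6) (r1=4.5→r2=3.5) has section circumradius 4.167 here — a regular 8-gon (perimeter = 2·8·4.167·sin(180°/8) = 25.51 mm); the cylinder at (13, 2.5) is not intersected at this z (z outside [5, 29]); Merging all regions: the regions partially overlap (shared area 3.29 mm²), so the edge portions inside another operand are dropped and the merged outline is re-measured after clipping — boundary = 57.78 mm. So its perimeter = 57.78 mm. Layer 22 is larger (97.09 vs 57.78 mm).

layer 22 (z = 5.5 mm)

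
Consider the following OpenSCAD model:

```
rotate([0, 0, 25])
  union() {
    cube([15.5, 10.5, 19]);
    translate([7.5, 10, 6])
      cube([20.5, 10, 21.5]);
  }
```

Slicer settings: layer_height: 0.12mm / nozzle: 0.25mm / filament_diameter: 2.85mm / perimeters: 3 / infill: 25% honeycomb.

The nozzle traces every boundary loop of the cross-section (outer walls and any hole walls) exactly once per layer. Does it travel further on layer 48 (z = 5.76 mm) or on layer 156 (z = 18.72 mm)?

layer 156 (z = 18.72 mm)

Layer 48 (z = 5.76): the 15.5×10.5 cube contributes its full rectangle (perimeter 52.00 mm); the cube at (7.5, 10) is not intersected at this z (z outside [6, 27.5]); Taking the union: only the 15.5×10.5 cube is present, so the union is just that shape — boundary = 52.00 mm; (rotated 25° about Z; rotation is an isometry so areas/perimeters/island counts are preserved). So its perimeter = 52.00 mm. Layer 156 (z = 18.72): the 15.5×10.5 cube contributes its full rectangle (perimeter 52.00 mm); the 20.5×10 cube at (7.5, 10) contributes its full rectangle (perimeter 61.00 mm); Taking the union: the regions partially overlap (shared area 4.00 mm²), so the edge portions inside another operand are dropped and the merged outline is re-measured after clipping — boundary = 96.00 mm; (whole slice rotated 25° about Z — lengths, areas and connectivity unchanged). So its perimeter = 96.00 mm. Layer 156 is larger (96.00 vs 52.00 mm).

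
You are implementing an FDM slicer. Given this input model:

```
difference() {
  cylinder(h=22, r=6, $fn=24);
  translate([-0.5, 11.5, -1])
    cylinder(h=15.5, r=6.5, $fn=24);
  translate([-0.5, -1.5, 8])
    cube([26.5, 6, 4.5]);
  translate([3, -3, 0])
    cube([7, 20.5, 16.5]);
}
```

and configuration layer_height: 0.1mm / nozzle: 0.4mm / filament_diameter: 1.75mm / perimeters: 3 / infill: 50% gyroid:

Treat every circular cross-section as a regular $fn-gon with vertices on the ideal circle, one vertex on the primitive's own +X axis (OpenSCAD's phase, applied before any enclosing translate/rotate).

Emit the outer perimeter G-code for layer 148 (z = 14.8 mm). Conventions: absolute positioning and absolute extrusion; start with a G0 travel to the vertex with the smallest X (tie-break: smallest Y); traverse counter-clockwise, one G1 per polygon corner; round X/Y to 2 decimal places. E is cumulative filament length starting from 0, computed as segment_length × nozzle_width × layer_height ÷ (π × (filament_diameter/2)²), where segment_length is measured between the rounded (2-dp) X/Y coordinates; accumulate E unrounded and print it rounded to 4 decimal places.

At z = 14.8 mm: the r=6 cylinder gives a regular 24-gon of circumradius 6 (constant along its height); the cylinder at (-0.5, 11.5) does not reach this height (z outside [-1, 14.5]); the cube at (-0.5, -1.5) is absent (z outside [8, 12.5]); the 7×20.5 cube at (3, -3) contributes its full rectangle; After the difference (first − rest): starting from the r=6 cylinder, the 7×20.5 cube at (3, -3) partially overlaps it — only the 18.95 mm² overlap (of its 143.50 mm²) is removed, clipping the outline — 1 connected region. The outline is a single polygon with 20 vertices. Extrusion per mm of travel: 0.4 × 0.1 / (π × 0.875²) = 0.016630. Accumulating E over each segment gives final E = 0.6419.

G0 X-6.00 Y0.00 Z14.80
G1 X-5.80 Y-1.55 E0.0260
G1 X-5.20 Y-3.00 E0.0521
G1 X-4.24 Y-4.24 E0.0782
G1 X-3.00 Y-5.20 E0.1042
G1 X-1.55 Y-5.80 E0.1303
G1 X0.00 Y-6.00 E0.1563
G1 X1.55 Y-5.80 E0.1823
G1 X3.00 Y-5.20 E0.2084
G1 X4.24 Y-4.24 E0.2345
G1 X5.20 Y-3.00 E0.2606
G1 X3.00 Y-3.00 E0.2972
G1 X3.00 Y5.20 E0.4335
G1 X1.55 Y5.80 E0.4596
G1 X0.00 Y6.00 E0.4856
G1 X-1.55 Y5.80 E0.5116
G1 X-3.00 Y5.20 E0.5377
G1 X-4.24 Y4.24 E0.5638
G1 X-5.20 Y3.00 E0.5899
G1 X-5.80 Y1.55 E0.6160
G1 X-6.00 Y0.00 E0.6419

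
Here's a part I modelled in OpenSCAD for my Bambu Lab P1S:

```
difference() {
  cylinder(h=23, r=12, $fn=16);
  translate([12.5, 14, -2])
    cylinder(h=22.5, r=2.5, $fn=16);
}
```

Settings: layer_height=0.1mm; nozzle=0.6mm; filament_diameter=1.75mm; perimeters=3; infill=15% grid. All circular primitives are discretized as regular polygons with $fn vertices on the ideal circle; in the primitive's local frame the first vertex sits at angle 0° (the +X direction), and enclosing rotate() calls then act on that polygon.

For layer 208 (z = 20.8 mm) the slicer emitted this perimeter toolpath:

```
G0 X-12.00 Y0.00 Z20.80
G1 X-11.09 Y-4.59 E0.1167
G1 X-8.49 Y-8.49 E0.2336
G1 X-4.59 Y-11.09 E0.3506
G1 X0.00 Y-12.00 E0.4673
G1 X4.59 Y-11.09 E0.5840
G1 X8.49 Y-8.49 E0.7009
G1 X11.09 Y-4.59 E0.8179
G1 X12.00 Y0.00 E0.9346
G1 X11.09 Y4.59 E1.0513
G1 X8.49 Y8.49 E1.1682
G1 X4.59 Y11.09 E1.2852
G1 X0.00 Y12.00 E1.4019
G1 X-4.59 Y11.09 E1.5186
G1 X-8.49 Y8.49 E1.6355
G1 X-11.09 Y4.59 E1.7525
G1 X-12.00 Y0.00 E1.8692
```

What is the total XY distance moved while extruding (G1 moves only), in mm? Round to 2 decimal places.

Sum the Euclidean lengths of each G1 segment: total = 74.93 mm.

74.93 mm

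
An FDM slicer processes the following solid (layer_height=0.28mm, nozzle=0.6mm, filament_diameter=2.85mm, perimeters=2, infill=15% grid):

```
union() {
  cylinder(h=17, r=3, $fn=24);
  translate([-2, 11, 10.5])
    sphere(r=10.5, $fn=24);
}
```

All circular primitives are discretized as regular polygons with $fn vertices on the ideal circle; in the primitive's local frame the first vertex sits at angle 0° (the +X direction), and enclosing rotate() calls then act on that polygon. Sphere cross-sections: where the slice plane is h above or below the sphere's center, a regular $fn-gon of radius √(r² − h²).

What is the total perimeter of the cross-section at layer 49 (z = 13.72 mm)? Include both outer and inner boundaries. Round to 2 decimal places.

70.24 mm

At z = 13.72 mm: the cylinder: section is a regular 24-gon, circumradius r=3 (perimeter = 2·24·3.000·sin(180°/24) = 18.80 mm); the sphere at (-2, 11): section is a regular 24-gon, circumradius = √(r²−h²) = √(10.5²−3.22²) = 9.994 (perimeter = 2·24·9.994·sin(180°/24) = 62.62 mm); Merging all regions: the regions partially overlap (shared area 6.17 mm²), so the edge portions inside another operand are dropped and the merged outline is re-measured after clipping — boundary = 70.24 mm. Overall, the cross-section is a single solid region. Total boundary length (outer) = 70.24 mm.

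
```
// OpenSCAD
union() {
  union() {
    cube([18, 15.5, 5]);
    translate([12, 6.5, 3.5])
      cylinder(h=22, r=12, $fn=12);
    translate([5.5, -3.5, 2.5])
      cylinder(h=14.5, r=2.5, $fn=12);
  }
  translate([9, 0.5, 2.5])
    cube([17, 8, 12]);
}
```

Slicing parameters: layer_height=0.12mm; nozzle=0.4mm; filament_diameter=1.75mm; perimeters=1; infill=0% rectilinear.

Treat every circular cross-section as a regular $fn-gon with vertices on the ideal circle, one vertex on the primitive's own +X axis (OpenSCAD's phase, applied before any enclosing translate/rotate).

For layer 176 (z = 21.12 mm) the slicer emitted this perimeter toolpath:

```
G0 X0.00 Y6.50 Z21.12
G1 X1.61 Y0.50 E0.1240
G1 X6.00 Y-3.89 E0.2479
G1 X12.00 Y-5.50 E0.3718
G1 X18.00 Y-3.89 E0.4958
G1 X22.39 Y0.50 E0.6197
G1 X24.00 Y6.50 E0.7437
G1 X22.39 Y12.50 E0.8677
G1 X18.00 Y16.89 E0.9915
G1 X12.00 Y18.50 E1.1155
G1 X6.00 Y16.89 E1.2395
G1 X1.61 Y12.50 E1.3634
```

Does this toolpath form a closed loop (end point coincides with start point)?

no

Start point (G0): (0.00, 6.50). End point (last G1): the path does not return to the start — open.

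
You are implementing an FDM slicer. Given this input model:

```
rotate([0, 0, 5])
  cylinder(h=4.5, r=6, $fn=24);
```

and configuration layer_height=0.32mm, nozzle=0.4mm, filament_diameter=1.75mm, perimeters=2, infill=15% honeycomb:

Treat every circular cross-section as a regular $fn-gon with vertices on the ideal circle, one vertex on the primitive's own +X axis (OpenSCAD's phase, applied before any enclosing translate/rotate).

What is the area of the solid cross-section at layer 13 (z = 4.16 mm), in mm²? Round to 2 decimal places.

111.81 mm²

At z = 4.16 mm: the cylinder: section is a regular 24-gon, circumradius r=6 (area = (24/2)·6.000²·sin(360°/24) = 111.81 mm²); (rotated 5° about Z; rotation is an isometry so areas/perimeters/island counts are preserved). Overall, the cross-section is a single solid region. Net area = 111.81 mm².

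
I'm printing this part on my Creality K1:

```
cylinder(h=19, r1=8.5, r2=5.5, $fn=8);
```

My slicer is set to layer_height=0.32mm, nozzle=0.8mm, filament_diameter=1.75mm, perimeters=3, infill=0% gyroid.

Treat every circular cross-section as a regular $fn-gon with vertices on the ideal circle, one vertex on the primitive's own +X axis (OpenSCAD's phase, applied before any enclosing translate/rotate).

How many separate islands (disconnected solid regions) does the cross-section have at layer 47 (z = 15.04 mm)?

At z = 15.04 mm: the cone contributes a regular 8-gon of circumradius 6.125 (interpolated between r1=8.5 and r2=5.5 at t=0.792). Overall, the cross-section is a single solid region. Island count = 1.

1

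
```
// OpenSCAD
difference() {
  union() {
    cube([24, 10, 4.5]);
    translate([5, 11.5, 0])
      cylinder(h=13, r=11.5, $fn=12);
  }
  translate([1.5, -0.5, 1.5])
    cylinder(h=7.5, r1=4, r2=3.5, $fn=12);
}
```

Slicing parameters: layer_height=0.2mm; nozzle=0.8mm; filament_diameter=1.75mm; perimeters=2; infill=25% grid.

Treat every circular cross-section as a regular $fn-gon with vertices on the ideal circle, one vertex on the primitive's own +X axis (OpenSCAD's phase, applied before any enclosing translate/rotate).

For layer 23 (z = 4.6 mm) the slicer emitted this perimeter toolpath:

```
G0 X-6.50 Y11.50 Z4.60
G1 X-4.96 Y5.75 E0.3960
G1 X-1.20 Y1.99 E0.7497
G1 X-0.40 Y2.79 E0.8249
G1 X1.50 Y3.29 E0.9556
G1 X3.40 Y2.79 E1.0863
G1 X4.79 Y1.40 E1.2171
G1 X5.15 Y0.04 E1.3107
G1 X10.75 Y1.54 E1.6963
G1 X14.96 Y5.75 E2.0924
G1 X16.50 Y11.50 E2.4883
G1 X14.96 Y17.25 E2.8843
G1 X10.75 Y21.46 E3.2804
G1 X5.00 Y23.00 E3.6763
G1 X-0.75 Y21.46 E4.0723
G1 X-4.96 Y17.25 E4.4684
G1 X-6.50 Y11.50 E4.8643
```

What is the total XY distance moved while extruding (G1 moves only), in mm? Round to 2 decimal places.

Sum the Euclidean lengths of each G1 segment: total = 73.13 mm.

73.13 mm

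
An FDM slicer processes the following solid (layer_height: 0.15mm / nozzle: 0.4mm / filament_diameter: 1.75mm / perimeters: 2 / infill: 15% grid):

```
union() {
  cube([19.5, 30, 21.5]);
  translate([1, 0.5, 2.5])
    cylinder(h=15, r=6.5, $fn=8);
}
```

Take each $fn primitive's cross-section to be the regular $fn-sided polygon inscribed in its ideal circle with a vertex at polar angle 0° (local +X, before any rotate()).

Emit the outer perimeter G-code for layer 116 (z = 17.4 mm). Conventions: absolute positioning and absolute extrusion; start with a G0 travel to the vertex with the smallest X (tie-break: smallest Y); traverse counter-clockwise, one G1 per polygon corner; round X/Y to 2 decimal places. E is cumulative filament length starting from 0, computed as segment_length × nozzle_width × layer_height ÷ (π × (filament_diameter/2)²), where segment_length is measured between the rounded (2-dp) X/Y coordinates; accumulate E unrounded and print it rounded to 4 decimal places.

At z = 17.4 mm: the cube is present — its section is the full 19.5×30 rectangle; the r=6.5 cylinder at (1, 0.5) gives a regular 8-gon of circumradius 6.5 (constant along its height); Taking the union: the regions partially overlap (shared area 39.87 mm²), so overlapping operands fuse into one piece — 1 connected region. The outline is a single polygon with 10 vertices. Extrusion per mm of travel: 0.4 × 0.15 / (π × 0.875²) = 0.024945. Accumulating E over each segment gives final E = 2.8277.

G0 X-5.50 Y0.50 Z17.40
G1 X-3.60 Y-4.10 E0.1242
G1 X1.00 Y-6.00 E0.2483
G1 X5.60 Y-4.10 E0.3725
G1 X7.29 Y0.00 E0.4831
G1 X19.50 Y0.00 E0.7877
G1 X19.50 Y30.00 E1.5360
G1 X0.00 Y30.00 E2.0224
G1 X0.00 Y6.59 E2.6064
G1 X-3.60 Y5.10 E2.7036
G1 X-5.50 Y0.50 E2.8277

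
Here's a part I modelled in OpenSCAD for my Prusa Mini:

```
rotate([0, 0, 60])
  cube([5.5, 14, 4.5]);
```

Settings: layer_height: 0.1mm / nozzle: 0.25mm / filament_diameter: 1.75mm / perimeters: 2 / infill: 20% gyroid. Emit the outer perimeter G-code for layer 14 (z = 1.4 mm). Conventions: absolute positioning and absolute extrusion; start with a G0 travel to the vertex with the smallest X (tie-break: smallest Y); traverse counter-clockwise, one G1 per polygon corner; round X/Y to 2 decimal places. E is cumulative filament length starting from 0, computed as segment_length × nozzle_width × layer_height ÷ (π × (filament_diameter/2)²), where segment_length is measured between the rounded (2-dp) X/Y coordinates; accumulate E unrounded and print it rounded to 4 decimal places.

G0 X-12.12 Y7.00 Z1.40
G1 X0.00 Y0.00 E0.1455
G1 X2.75 Y4.76 E0.2026
G1 X-9.37 Y11.76 E0.3481
G1 X-12.12 Y7.00 E0.4052

At z = 1.4 mm: the 5.5×14 cube contributes its full rectangle; (whole slice rotated 60° about Z — lengths, areas and connectivity unchanged). The outline is a single polygon with 4 vertices. Extrusion per mm of travel: 0.25 × 0.1 / (π × 0.875²) = 0.010394. Accumulating E over each segment gives final E = 0.4052.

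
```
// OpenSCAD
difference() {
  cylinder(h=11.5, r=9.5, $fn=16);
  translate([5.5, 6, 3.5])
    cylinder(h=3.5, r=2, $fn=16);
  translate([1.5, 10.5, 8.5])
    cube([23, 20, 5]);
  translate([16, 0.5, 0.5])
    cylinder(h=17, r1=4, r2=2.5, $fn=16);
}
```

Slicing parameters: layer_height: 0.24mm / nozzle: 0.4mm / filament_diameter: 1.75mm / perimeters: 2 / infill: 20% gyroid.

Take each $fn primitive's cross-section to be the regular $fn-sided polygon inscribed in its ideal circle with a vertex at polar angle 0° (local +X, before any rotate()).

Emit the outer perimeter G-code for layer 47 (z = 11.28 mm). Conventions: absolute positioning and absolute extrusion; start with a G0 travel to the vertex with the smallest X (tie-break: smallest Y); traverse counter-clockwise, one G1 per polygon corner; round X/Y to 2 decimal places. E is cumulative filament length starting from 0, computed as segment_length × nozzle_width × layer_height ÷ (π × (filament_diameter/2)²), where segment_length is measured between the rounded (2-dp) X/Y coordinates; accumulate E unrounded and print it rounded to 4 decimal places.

G0 X-9.50 Y0.00 Z11.28
G1 X-8.78 Y-3.64 E0.1481
G1 X-6.72 Y-6.72 E0.2960
G1 X-3.64 Y-8.78 E0.4439
G1 X0.00 Y-9.50 E0.5920
G1 X3.64 Y-8.78 E0.7401
G1 X6.72 Y-6.72 E0.8880
G1 X8.78 Y-3.64 E1.0358
G1 X9.50 Y0.00 E1.1839
G1 X8.78 Y3.64 E1.3320
G1 X6.72 Y6.72 E1.4799
G1 X3.64 Y8.78 E1.6278
G1 X0.00 Y9.50 E1.7759
G1 X-3.64 Y8.78 E1.9240
G1 X-6.72 Y6.72 E2.0719
G1 X-8.78 Y3.64 E2.2198
G1 X-9.50 Y0.00 E2.3679

At z = 11.28 mm: the r=9.5 cylinder gives a regular 16-gon of circumradius 9.5 (constant along its height); the cylinder at (5.5, 6) is absent (z outside [3.5, 7]); the cube at (1.5, 10.5) is present — its section is the full 23×20 rectangle; the cone at (16, 0.5) (r1=4→r2=2.5) has section circumradius 3.049 here — a regular 16-gon; After the difference (first − rest): starting from the r=9.5 cylinder, the 23×20 cube at (1.5, 10.5) misses the remaining region (no effect); the cone at (16, 0.5) misses the remaining region (no effect) — 1 connected region. The outline is a single polygon with 16 vertices. Extrusion per mm of travel: 0.4 × 0.24 / (π × 0.875²) = 0.039912. Accumulating E over each segment gives final E = 2.3679.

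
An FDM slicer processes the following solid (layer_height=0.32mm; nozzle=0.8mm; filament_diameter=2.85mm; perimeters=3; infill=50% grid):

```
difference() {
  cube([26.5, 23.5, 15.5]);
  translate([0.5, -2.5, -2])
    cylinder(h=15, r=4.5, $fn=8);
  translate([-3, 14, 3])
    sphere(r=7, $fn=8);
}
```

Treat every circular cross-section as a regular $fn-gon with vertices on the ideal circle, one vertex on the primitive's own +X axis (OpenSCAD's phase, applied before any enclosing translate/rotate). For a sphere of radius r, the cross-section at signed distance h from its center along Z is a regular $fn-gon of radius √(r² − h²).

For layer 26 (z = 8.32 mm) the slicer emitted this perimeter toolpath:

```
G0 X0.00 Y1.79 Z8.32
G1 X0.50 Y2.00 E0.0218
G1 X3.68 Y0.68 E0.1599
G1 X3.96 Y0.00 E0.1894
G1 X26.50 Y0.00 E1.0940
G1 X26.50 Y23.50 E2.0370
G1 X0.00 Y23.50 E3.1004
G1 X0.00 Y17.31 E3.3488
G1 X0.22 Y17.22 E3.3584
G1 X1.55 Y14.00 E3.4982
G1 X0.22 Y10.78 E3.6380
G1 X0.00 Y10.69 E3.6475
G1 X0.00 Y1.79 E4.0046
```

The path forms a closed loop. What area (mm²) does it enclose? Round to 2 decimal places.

Apply the shoelace formula to the sequence of (X, Y) vertices; enclosed area = 611.73 mm².

611.73 mm²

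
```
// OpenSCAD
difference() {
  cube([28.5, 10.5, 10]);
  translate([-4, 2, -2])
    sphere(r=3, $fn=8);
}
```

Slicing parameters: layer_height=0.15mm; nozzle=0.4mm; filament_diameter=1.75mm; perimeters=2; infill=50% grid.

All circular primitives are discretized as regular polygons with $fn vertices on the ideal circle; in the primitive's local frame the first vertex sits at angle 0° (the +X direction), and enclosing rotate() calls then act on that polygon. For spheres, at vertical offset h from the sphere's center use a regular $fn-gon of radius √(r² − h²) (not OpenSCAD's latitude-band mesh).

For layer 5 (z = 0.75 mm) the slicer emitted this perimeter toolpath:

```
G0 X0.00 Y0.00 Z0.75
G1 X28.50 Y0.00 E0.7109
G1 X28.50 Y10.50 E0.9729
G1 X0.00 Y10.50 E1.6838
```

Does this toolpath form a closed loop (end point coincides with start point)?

Start point (G0): (0.00, 0.00). End point (last G1): the path does not return to the start — open.

no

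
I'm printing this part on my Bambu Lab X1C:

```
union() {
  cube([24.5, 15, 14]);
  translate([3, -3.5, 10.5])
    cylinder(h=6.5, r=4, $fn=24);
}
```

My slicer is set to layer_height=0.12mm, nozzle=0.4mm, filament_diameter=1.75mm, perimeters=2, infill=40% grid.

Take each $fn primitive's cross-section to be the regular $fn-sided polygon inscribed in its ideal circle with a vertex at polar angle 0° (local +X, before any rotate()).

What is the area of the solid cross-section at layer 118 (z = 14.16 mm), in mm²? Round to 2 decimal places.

At z = 14.16 mm: the cube does not reach this height (z outside [0, 14]); the r=4 cylinder at (3, -3.5) gives a regular 24-gon of circumradius 4 (constant along its height) (area = (24/2)·4.000²·sin(360°/24) = 49.69 mm²); Taking the union: only the r=4 cylinder at (3, -3.5) is present, so the union is just that shape — area = 49.69 mm². Overall, the cross-section is a single solid region. Net area = 49.69 mm².

49.69 mm²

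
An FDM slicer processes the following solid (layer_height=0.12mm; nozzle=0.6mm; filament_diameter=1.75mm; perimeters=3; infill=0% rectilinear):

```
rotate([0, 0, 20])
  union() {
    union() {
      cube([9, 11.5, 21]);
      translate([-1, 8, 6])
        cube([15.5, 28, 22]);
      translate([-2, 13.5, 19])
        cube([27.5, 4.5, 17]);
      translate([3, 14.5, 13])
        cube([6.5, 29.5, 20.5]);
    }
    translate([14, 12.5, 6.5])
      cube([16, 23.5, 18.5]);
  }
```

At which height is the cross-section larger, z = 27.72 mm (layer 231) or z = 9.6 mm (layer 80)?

layer 80 (z = 9.6 mm)

Layer 231 (z = 27.72): the cube is not intersected at this z (z outside [0, 21]); the cube at (-1, 8) is present — its section is the full 15.5×28 rectangle (area 434.00 mm²); the 27.5×4.5 cube at (-2, 13.5) contributes its full rectangle (area 123.75 mm²); the cube at (3, 14.5) is present — its section is the full 6.5×29.5 rectangle (area 191.75 mm²); Merging all regions: the regions partially overlap — summed areas 749.50 mm² minus the doubly-counted overlap 209.50 mm² gives 540.00 mm² — area = 540.00 mm²; the cube at (14, 12.5) is not intersected at this z (z outside [6.5, 25]); Taking the union: only the result so far is present, so the union is just that shape — area = 540.00 mm²; (rotated 20° about Z; rotation is an isometry so areas/perimeters/island counts are preserved). So its area = 540.00 mm². Layer 80 (z = 9.6): the 9×11.5 cube contributes its full rectangle (area 103.50 mm²); the cube at (-1, 8) is present — its section is the full 15.5×28 rectangle (area 434.00 mm²); the cube at (-2, 13.5) is absent (z outside [19, 36]); the cube at (3, 14.5) does not reach this height (z outside [13, 33.5]); Combining (union): the regions partially overlap — summed areas 537.50 mm² minus the doubly-counted overlap 31.50 mm² gives 506.00 mm² — area = 506.00 mm²; the 16×23.5 cube at (14, 12.5) contributes its full rectangle (area 376.00 mm²); Taking the union: the regions partially overlap — summed areas 882.00 mm² minus the doubly-counted overlap 11.75 mm² gives 870.25 mm² — area = 870.25 mm²; (whole slice rotated 20° about Z — lengths, areas and connectivity unchanged). So its area = 870.25 mm². Layer 80 is larger (870.25 vs 540.00 mm²).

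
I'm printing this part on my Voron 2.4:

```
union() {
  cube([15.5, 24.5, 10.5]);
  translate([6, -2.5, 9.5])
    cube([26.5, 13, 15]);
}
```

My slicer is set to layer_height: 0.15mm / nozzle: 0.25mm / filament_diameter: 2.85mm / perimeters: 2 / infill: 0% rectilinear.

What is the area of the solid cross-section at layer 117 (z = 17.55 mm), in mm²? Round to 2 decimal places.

344.50 mm²

At z = 17.55 mm: the cube is not intersected at this z (z outside [0, 10.5]); the cube at (6, -2.5) (footprint 26.5×13) is included at this height (area 344.50 mm²); Merging all regions: only the 26.5×13 cube at (6, -2.5) is present, so the union is just that shape — area = 344.50 mm². Overall, the cross-section is a single solid region. Net area = 344.50 mm².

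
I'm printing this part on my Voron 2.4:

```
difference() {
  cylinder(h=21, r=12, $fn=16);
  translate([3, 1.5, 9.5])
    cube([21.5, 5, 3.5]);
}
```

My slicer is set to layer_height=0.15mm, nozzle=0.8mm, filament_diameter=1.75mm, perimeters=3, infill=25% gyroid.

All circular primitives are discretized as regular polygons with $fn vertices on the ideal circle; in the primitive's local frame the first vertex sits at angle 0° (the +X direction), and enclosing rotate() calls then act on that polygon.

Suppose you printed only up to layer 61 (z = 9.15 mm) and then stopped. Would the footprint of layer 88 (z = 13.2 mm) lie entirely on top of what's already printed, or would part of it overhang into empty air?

entirely on top

Compare the two slices. At z = 9.15: the r=12 cylinder gives a regular 16-gon of circumradius 12 (constant along its height) (area = (16/2)·12.000²·sin(360°/16) = 440.85 mm²); the cube at (3, 1.5) is absent (z outside [9.5, 13]); Subtracting the remaining from the first: none of the subtracted shapes is present at this height, so the r=12 cylinder is unchanged — area = 440.85 mm². At z = 13.2: the cylinder: section is a regular 16-gon, circumradius r=12 (area = (16/2)·12.000²·sin(360°/16) = 440.85 mm²); the cube at (3, 1.5) is absent (z outside [9.5, 13]); Subtracting the remaining from the first: none of the subtracted shapes is present at this height, so the r=12 cylinder is unchanged — area = 440.85 mm². Checking containment: the cross-section at z = 13.2 is a subset of the cross-section at z = 9.15.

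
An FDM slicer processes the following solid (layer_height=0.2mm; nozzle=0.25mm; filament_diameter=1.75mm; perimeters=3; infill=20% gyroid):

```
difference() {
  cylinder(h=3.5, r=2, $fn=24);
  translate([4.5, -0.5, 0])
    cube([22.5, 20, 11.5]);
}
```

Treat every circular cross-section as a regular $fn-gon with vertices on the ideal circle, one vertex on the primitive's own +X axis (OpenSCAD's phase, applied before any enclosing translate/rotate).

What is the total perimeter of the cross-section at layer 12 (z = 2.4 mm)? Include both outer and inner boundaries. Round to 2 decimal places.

12.53 mm

At z = 2.4 mm: the r=2 cylinder gives a regular 24-gon of circumradius 2 (constant along its height) (perimeter = 2·24·2.000·sin(180°/24) = 12.53 mm); the cube at (4.5, -0.5) (footprint 22.5×20) is included at this height (perimeter 85.00 mm); Taking the first minus the rest: starting from the r=2 cylinder, the 22.5×20 cube at (4.5, -0.5) misses the remaining region (no effect) — boundary = 12.53 mm. Overall, the cross-section is a single solid region. Total boundary length (outer) = 12.53 mm.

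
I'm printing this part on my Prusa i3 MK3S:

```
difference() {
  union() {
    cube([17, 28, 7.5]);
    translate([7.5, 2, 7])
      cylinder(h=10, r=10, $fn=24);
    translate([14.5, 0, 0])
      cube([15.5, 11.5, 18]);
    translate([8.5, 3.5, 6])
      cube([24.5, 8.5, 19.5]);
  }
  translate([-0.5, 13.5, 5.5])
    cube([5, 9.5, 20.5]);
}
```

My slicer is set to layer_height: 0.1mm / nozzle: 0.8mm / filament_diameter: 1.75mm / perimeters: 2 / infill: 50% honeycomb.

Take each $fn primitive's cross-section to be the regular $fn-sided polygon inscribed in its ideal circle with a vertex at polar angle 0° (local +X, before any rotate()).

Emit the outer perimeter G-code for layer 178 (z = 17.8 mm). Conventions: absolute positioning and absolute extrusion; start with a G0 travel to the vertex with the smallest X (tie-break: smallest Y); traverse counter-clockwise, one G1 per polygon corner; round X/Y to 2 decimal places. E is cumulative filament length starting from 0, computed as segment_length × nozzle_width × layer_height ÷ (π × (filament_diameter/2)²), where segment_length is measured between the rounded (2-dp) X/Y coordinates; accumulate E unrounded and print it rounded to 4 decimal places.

G0 X8.50 Y3.50 Z17.80
G1 X14.50 Y3.50 E0.1996
G1 X14.50 Y0.00 E0.3160
G1 X30.00 Y0.00 E0.8315
G1 X30.00 Y3.50 E0.9479
G1 X33.00 Y3.50 E1.0477
G1 X33.00 Y12.00 E1.3304
G1 X8.50 Y12.00 E2.1453
G1 X8.50 Y3.50 E2.4280

At z = 17.8 mm: the cube does not reach this height (z outside [0, 7.5]); the cylinder at (7.5, 2) is absent (z outside [7, 17]); the cube at (14.5, 0) is present — its section is the full 15.5×11.5 rectangle; the cube at (8.5, 3.5) is present — its section is the full 24.5×8.5 rectangle; Merging all regions: the regions partially overlap (shared area 124.00 mm²), so overlapping operands fuse into one piece — 1 connected region; the cube at (-0.5, 13.5) (footprint 5×9.5) is included at this height; Taking the first minus the rest: starting from the result so far, the 5×9.5 cube at (-0.5, 13.5) misses the remaining region (no effect) — 1 connected region. The outline is a single polygon with 8 vertices. Extrusion per mm of travel: 0.8 × 0.1 / (π × 0.875²) = 0.033260. Accumulating E over each segment gives final E = 2.4280.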